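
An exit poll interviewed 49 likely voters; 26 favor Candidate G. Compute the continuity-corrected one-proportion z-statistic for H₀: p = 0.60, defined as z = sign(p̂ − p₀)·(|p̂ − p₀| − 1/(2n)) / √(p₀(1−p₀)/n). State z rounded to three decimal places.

p̂ = 26/49 = 0.53061. p̂ − p₀ = -0.069388.
1/(2n) = 0.010204.
Corrected numerator: |-0.069388| − 0.010204 = 0.059184.
SE₀ = √(0.60·0.40/49) = 0.069985.
z = −0.059184/0.069985 = -0.846.

z = -0.846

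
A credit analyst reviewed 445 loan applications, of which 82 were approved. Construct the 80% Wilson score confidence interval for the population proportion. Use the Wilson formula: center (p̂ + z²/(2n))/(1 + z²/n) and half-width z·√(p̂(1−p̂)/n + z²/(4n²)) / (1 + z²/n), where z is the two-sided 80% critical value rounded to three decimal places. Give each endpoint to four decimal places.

Here p̂ = 82/445 = 0.18427 and z = 1.282 (z² = 1.643524).
Denominator 1 + z²/n = 1 + 1.643524/445 = 1.003693.
Center = (0.18427 + 0.001847)/1.003693 = 0.18543.
Radicand: p̂(1−p̂)/n + z²/(4n²) = 0.000337785 + 0.000002075 = 0.000339860.
Half-width = z·√(radicand)/denom = 1.282·0.018435/1.003693 = 0.02355.
Interval: 0.18543 ± 0.02355 → (0.1619, 0.2090).

(0.1619, 0.2090)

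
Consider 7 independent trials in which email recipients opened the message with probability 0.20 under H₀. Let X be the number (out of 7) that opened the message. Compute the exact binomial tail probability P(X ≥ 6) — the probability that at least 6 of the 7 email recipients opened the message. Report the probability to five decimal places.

P = 0.00037

X ~ Binomial(n=7, p=0.20).
P(X ≥ 6) = C(7,6)·0.20^6·0.80^1 + C(7,7)·0.20^7·0.80^0.
= 0.000358 + 0.000013 = 0.00037.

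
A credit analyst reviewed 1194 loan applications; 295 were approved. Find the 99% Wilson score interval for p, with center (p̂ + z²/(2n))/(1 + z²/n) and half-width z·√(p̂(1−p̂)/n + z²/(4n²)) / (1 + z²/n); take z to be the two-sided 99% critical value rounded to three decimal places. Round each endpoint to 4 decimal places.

p̂ = 295/1194 = 0.24707; z = 2.576, so z² = 6.635776.
1 + z²/n = 1.005558.
Center = (0.24707 + 0.002779)/1.005558 = 0.24847.
Radicand: p̂(1−p̂)/n + z²/(4n²) = 0.000155800 + 0.000001164 = 0.000156964.
Half-width = 2.576·√0.000156964/1.005558 = 0.03210.
CI: 0.24847 ± 0.03210 = (0.2164, 0.2806).

(0.2164, 0.2806)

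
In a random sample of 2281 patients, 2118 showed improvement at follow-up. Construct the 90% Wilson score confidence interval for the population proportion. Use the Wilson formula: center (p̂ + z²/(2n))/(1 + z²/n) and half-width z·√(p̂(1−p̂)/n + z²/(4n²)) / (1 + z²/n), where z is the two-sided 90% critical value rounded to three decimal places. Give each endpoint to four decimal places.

Here p̂ = 2118/2281 = 0.92854 and z = 1.645 (z² = 2.706025).
1 + z²/n = 1.001186.
Center = (0.92854 + 0.000593)/1.001186 = 0.92803.
Radicand: p̂(1−p̂)/n + z²/(4n²) = 0.000029090 + 0.000000130 = 0.000029220.
Half-width = z·√(radicand)/denom = 1.645·0.005406/1.001186 = 0.00888.
CI: 0.92803 ± 0.00888 = (0.9192, 0.9369).

(0.9192, 0.9369)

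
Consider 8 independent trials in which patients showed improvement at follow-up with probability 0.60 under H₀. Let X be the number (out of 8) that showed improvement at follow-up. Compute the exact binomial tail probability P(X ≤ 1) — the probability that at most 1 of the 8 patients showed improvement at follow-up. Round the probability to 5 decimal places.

X ~ Binomial(n=8, p=0.60).
P(X ≤ 1) = C(8,0)·0.60^0·0.40^8 + C(8,1)·0.60^1·0.40^7.
= 0.000655 + 0.007864 = 0.00852.

P = 0.00852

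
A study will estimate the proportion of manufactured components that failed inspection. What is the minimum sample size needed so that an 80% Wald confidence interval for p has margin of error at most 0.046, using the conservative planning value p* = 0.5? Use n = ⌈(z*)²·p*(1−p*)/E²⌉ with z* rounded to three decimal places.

For 80% confidence, z* = 1.282.
p*(1−p*) = 0.2500.
(z*)²·p*(1−p*)/E² = 1.643524·0.2500/0.002116 = 194.178.
Rounding up, n = 195.

n = 195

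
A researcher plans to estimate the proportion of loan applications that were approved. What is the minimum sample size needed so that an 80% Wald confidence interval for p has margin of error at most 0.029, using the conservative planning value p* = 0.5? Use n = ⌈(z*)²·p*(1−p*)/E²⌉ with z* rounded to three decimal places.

n = 489

The 80% critical value is z* = 1.282.
p*(1−p*) = 0.2500.
(z*)²·p*(1−p*)/E² = 1.643524·0.2500/0.000841 = 488.562.
Rounding up, n = 489.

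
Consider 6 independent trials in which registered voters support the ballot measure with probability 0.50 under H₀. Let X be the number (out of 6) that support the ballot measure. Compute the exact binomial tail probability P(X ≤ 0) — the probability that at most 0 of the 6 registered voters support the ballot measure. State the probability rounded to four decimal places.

X ~ Binomial(n=6, p=0.50).
P(X ≤ 0) = C(6,0)·0.50^0·0.50^6.
= 0.015625 = 0.0156.

P = 0.0156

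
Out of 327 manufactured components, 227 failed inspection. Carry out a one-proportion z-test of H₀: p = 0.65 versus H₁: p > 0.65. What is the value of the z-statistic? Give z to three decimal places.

z = 1.675

The sample proportion is 227/327 = 0.69419.
Under H₀, SE = √(p₀(1−p₀)/n) = √(0.65·0.35/327) = √0.000695719 = 0.026376.
Test statistic: z = 0.04419/0.026376 = 1.675.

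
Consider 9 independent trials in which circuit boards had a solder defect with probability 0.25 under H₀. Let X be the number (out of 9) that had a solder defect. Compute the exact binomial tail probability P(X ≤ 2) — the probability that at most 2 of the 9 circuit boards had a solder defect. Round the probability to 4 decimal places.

P = 0.6007

X ~ Binomial(n=9, p=0.25).
P(X ≤ 2) = C(9,0)·0.25^0·0.75^9 + C(9,1)·0.25^1·0.75^8 + C(9,2)·0.25^2·0.75^7.
= 0.075085 + 0.225254 + 0.300339 = 0.6007.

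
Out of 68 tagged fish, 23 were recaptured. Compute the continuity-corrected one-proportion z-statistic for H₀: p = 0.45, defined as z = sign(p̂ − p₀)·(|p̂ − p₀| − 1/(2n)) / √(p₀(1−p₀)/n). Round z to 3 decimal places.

z = -1.731

p̂ = 23/68 = 0.33824. p̂ − p₀ = -0.111765.
1/(2n) = 0.007353.
Corrected numerator: |-0.111765| − 0.007353 = 0.104412.
SE₀ = √(0.45·0.55/68) = 0.060330.
z = (−)0.104412/0.060330 = -1.731.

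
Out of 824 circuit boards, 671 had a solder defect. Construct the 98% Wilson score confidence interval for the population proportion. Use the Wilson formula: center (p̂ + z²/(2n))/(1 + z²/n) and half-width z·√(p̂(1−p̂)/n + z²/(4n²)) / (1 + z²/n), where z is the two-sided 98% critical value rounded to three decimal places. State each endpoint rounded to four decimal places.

(0.7808, 0.8437)

p̂ = 671/824 = 0.81432; z = 2.326, so z² = 5.410276.
Denominator 1 + z²/n = 1 + 5.410276/824 = 1.006566.
Adjusted center: (0.81432 + z²/(2n))/1.006566 = 0.81227.
Radicand: p̂(1−p̂)/n + z²/(4n²) = 0.000183498 + 0.000001992 = 0.000185490.
Half-width = 2.326·√0.000185490/1.006566 = 0.03147.
So the interval runs from 0.7808 to 0.8437.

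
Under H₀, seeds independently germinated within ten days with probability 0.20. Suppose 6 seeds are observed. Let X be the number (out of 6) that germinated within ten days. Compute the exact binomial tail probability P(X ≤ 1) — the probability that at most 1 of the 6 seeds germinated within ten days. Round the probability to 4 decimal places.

X ~ Binomial(n=6, p=0.20).
P(X ≤ 1) = C(6,0)·0.20^0·0.80^6 + C(6,1)·0.20^1·0.80^5.
= 0.262144 + 0.393216 = 0.6554.

P = 0.6554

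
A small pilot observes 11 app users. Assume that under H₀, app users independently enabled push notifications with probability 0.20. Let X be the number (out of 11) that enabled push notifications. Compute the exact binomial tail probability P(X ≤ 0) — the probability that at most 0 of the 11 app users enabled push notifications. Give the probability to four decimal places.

X is binomial with n = 11 and p = 0.20.
P(X ≤ 0) = C(11,0)·0.20^0·0.80^11.
= 0.085899 = 0.0859.

P = 0.0859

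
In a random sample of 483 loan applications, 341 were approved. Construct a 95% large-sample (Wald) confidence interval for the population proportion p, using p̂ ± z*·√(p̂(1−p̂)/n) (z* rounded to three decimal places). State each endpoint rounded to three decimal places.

The sample proportion is 341/483 = 0.70600.
SE = √(p̂(1−p̂)/n) = √(0.207562/483) = 0.020730.
For 95% confidence, z* = 1.960.
Margin of error: 1.960 × 0.020730 = 0.04063.
CI: 0.70600 ± 0.04063 = (0.665, 0.747).

(0.665, 0.747)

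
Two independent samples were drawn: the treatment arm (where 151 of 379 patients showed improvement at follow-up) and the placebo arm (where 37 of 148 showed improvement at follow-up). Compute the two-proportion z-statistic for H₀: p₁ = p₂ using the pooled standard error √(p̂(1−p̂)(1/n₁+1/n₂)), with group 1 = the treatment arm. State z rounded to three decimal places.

Sample proportions: p̂₁ = 151/379 = 0.39842 and p̂₂ = 37/148 = 0.25000.
Pooled p̂ = (151+37)/(379+148) = 188/527 = 0.35674.
SE = √[p̂(1−p̂)(1/n₁+1/n₂)] = √[0.35674·0.64326·(1/379+1/148)] ≈ 0.046433.
z = (p̂₁ − p̂₂)/SE = (0.39842 − 0.25000)/0.046433 = 0.14842/0.046433 = 3.196.

z = 3.196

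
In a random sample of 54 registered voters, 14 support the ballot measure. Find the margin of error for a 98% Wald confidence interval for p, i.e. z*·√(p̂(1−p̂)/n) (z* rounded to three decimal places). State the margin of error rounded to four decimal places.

ME = 0.1387

Sample proportion p̂ = 14/54 = 0.25926.
SE = √(p̂(1−p̂)/n) = √(0.192044/54) = 0.059635.
The 98% critical value is z* = 2.326.
ME = 2.326·0.059635 = 0.1387.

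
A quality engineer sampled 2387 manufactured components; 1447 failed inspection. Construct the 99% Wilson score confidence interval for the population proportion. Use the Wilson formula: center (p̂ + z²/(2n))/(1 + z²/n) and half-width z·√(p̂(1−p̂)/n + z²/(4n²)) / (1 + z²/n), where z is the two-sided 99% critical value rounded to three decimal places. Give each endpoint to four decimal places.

(0.5802, 0.6316)

p̂ = 1447/2387 = 0.60620; z = 2.576, so z² = 6.635776.
1 + z²/n = 1.002780.
Center = (0.60620 + 0.001390)/1.002780 = 0.60591.
Radicand: p̂(1−p̂)/n + z²/(4n²) = 0.000100009 + 0.000000291 = 0.000100300.
Half-width = z·√(radicand)/denom = 2.576·0.010015/1.002780 = 0.02573.
So the interval runs from 0.5802 to 0.6316.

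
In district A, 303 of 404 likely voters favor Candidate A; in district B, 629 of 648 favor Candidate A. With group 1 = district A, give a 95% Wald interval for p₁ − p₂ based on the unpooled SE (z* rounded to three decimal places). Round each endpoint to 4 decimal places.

(-0.2649, -0.1765)

p̂₁ = 303/404 = 0.75000, p̂₂ = 629/648 = 0.97068; p̂₁ − p̂₂ = -0.22068.
SE = √(0.000464109 + 0.000043922) = √0.000508031 = 0.022540.
z* = 1.960 at the 95% level. Margin of error = 0.04418.
Interval: -0.22068 ± 0.04418 → (-0.2649, -0.1765).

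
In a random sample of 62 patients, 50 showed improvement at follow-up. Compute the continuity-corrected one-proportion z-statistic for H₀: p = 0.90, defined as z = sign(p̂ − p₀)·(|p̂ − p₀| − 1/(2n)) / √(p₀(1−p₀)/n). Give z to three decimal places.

z = -2.244

The sample proportion is 50/62 = 0.80645. p̂ − p₀ = -0.093548.
1/(2n) = 0.008065.
Corrected numerator: |-0.093548| − 0.008065 = 0.085483.
Null standard error: √(0.90·0.10/62) = √0.001451613 = 0.038100.
z = (−)0.085483/0.038100 = -2.244.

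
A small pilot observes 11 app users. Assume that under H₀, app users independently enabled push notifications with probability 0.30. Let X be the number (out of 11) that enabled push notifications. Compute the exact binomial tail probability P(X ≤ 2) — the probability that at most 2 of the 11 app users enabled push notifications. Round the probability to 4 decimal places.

X is binomial with n = 11 and p = 0.30.
P(X ≤ 2) = C(11,0)·0.30^0·0.70^11 + C(11,1)·0.30^1·0.70^10 + C(11,2)·0.30^2·0.70^9.
= 0.019773 + 0.093217 + 0.199750 = 0.3127.

P = 0.3127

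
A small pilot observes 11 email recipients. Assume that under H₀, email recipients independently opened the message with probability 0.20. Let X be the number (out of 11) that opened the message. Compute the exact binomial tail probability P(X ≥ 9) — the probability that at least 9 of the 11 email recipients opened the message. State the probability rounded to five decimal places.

P = 0.00002

X is binomial with n = 11 and p = 0.20.
P(X ≥ 9) = C(11,9)·0.20^9·0.80^2 + C(11,10)·0.20^10·0.80^1 + C(11,11)·0.20^11·0.80^0.
= 0.000018 + 0.000001 + 0.000000 = 0.00002.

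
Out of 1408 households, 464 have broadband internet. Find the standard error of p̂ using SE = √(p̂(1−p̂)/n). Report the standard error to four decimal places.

SE = 0.0125

The sample proportion is 464/1408 = 0.32955.
p̂(1−p̂) = 0.32955·0.67045 = 0.220947.
Dividing by n and taking the root: √0.000156923 = 0.0125.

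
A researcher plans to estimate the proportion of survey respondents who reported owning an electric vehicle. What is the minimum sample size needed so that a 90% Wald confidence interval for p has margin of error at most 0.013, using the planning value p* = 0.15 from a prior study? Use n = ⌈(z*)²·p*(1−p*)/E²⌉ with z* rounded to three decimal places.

The 90% critical value is z* = 1.645.
p*(1−p*) = 0.15·0.85 = 0.1275.
Required n before rounding: 2.706025 × 0.1275 / 0.013² = 2041.528.
⌈2041.528⌉ = 2042.

n = 2042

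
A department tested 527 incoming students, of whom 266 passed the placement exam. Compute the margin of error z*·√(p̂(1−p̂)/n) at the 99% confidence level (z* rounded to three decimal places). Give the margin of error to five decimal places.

p̂ = 266/527 = 0.50474.
SE = √(p̂(1−p̂)/n) = √(0.249977/527) = 0.021779.
z* = 2.576 at the 99% level.
ME = 2.576·0.021779 = 0.05610.

ME = 0.05610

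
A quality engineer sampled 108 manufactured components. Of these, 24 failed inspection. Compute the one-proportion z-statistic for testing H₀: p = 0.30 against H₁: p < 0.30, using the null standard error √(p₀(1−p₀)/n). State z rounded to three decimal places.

With x = 24 successes in n = 108, p̂ = 0.22222.
SE₀ = √(0.30·0.70/108) = 0.044096.
z = (0.22222 − 0.30)/0.044096 = -0.07778/0.044096 = -1.764.

z = -1.764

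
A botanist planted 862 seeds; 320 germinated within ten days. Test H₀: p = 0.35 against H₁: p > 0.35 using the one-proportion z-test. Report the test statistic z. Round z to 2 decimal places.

The sample proportion is 320/862 = 0.37123.
Under H₀, SE = √(p₀(1−p₀)/n) = √(0.35·0.65/862) = √0.000263921 = 0.016246.
Test statistic: z = 0.02123/0.016246 = 1.31.

z = 1.31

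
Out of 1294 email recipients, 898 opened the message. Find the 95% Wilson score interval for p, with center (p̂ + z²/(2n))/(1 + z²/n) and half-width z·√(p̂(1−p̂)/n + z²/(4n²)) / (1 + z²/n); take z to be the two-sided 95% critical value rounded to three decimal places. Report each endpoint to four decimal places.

Here p̂ = 898/1294 = 0.69397 and z = 1.960 (z² = 3.841600).
1 + z²/n = 1.002969.
Adjusted center: (0.69397 + z²/(2n))/1.002969 = 0.69340.
Radicand: p̂(1−p̂)/n + z²/(4n²) = 0.000164123 + 0.000000574 = 0.000164697.
Half-width = z·√(radicand)/denom = 1.960·0.012833/1.002969 = 0.02508.
Interval: 0.69340 ± 0.02508 → (0.6683, 0.7185).

(0.6683, 0.7185)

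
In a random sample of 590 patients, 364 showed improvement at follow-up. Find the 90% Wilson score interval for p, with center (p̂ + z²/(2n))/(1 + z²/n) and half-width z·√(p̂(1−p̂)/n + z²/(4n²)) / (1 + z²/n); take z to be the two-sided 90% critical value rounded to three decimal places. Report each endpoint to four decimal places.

(0.5836, 0.6493)

p̂ = 364/590 = 0.61695; z = 1.645, so z² = 2.706025.
1 + z²/n = 1.004586.
Adjusted center: (0.61695 + z²/(2n))/1.004586 = 0.61642.
Radicand: p̂(1−p̂)/n + z²/(4n²) = 0.000400547 + 0.000001943 = 0.000402490.
Half-width = z·√(radicand)/denom = 1.645·0.020062/1.004586 = 0.03285.
CI: 0.61642 ± 0.03285 = (0.5836, 0.6493).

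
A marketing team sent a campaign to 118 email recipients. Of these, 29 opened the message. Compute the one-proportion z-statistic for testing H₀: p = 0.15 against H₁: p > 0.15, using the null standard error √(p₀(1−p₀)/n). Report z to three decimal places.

z = 2.913

The sample proportion is 29/118 = 0.24576.
Under H₀, SE = √(p₀(1−p₀)/n) = √(0.15·0.85/118) = √0.001080508 = 0.032871.
Test statistic: z = 0.09576/0.032871 = 2.913.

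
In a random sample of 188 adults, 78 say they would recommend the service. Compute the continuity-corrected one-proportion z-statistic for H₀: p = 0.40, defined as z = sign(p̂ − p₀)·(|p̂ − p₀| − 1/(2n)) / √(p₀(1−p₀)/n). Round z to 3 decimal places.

z = 0.342

The sample proportion is 78/188 = 0.41489. p̂ − p₀ = 0.014894.
Continuity correction 1/(2n) = 1/376 = 0.002660.
Corrected numerator: |0.014894| − 0.002660 = 0.012234.
SE₀ = √(0.40·0.60/188) = 0.035729.
z = +0.012234/0.035729 = 0.342.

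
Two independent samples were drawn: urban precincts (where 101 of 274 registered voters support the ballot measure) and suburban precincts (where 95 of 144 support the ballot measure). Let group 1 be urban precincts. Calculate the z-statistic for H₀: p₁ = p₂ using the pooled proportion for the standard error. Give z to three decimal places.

Sample proportions: p̂₁ = 101/274 = 0.36861 and p̂₂ = 95/144 = 0.65972.
Pooling: p̂ = 196/418 = 0.46890.
SE = √[p̂(1−p̂)(1/n₁+1/n₂)] = √[0.46890·0.53110·(1/274+1/144)] ≈ 0.051364.
z = -0.29111/0.051364 = -5.668.

z = -5.668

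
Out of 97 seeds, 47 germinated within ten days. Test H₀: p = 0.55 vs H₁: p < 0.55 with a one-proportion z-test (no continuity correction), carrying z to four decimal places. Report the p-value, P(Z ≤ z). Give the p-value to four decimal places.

p̂ = 47/97 = 0.48454.
SE₀ = √(0.55·0.45/97) = 0.050513.
z = (p̂ − p₀)/SE = (47/97 − 0.55)/0.050513 ≈ -1.2960.
p-value = P(Z ≤ z) with z = -1.2960 → 0.0975.

p-value = 0.0975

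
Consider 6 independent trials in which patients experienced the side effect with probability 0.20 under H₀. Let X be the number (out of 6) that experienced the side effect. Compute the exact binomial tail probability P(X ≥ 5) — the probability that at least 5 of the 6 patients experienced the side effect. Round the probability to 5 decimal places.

X ~ Binomial(n=6, p=0.20).
P(X ≥ 5) = C(6,5)·0.20^5·0.80^1 + C(6,6)·0.20^6·0.80^0.
= 0.001536 + 0.000064 = 0.00160.

P = 0.00160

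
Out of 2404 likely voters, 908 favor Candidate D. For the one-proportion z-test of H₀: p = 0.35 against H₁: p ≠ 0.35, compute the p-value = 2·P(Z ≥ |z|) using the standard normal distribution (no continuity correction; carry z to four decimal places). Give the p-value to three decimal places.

p-value = 0.004

The sample proportion is 908/2404 = 0.37770.
SE₀ = √(0.35·0.65/2404) = 0.009728.
Test statistic (full precision, shown to 4 dp): z = (908/2404 − 0.35)/SE₀ ≈ 2.8478.
p-value = 2·P(Z ≥ |z|) with z = 2.8478 → 0.004.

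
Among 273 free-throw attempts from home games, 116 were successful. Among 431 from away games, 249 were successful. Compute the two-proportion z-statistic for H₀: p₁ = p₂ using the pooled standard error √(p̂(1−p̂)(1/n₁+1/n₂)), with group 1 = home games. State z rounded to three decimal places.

z = -3.954

Sample proportions: p̂₁ = 116/273 = 0.42491 and p̂₂ = 249/431 = 0.57773.
Pooled p̂ = (116+249)/(273+431) = 365/704 = 0.51847.
SE = √[p̂(1−p̂)(1/n₁+1/n₂)] = √[0.51847·0.48153·(1/273+1/431)] ≈ 0.038649.
z = (p̂₁ − p̂₂)/SE = (0.42491 − 0.57773)/0.038649 = -0.15282/0.038649 = -3.954.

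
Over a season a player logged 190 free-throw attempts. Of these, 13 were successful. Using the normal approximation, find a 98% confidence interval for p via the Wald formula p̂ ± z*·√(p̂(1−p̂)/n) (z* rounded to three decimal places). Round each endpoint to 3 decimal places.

(0.026, 0.111)

With x = 13 successes in n = 190, p̂ = 0.06842.
SE(p̂) = √(0.06842·0.93158/190) = 0.018316.
z* = 2.326 at the 98% level.
Margin = 2.326·0.018316 = 0.04260.
Interval: 0.06842 ± 0.04260 → (0.026, 0.111).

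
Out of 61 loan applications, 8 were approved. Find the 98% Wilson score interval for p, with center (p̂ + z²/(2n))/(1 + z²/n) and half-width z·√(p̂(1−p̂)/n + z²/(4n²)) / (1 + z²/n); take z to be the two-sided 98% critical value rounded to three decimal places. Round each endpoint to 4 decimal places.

(0.0603, 0.2621)

p̂ = 8/61 = 0.13115; z = 2.326, so z² = 5.410276.
1 + z²/n = 1.088693.
Adjusted center: (0.13115 + z²/(2n))/1.088693 = 0.16120.
Radicand: p̂(1−p̂)/n + z²/(4n²) = 0.001867998 + 0.000363496 = 0.002231494.
Half-width = 2.326·√0.002231494/1.088693 = 0.10093.
Interval: 0.16120 ± 0.10093 → (0.0603, 0.2621).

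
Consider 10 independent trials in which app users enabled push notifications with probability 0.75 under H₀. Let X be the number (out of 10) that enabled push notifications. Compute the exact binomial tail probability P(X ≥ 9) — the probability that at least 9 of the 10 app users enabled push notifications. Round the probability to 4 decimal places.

P = 0.2440

X is binomial with n = 10 and p = 0.75.
P(X ≥ 9) = C(10,9)·0.75^9·0.25^1 + C(10,10)·0.75^10·0.25^0.
= 0.187712 + 0.056314 = 0.2440.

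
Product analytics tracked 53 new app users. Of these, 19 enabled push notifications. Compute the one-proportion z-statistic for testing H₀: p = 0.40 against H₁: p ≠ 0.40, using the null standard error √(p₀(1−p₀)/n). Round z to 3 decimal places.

p̂ = 19/53 = 0.35849.
SE₀ = √(0.40·0.60/53) = 0.067293.
z = (p̂ − p₀)/SE = (0.35849 − 0.40)/0.067293 = -0.617.

z = -0.617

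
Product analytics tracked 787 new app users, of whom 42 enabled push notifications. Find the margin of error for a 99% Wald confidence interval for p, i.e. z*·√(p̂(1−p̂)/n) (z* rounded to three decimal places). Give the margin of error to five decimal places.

ME = 0.02064

p̂ = 42/787 = 0.05337.
Standard error of p̂: √(0.050519/787) = √0.000064192 = 0.008012.
z* = 2.576 at the 99% level.
Margin of error = z*·SE = 2.576 × 0.008012 = 0.02064.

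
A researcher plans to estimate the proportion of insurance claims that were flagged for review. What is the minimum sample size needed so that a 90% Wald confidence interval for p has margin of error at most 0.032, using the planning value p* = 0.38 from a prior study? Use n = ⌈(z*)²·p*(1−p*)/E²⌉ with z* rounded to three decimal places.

n = 623

z* = 1.645 at the 90% level.
p*(1−p*) = 0.38·0.62 = 0.2356.
Required n before rounding: 2.706025 × 0.2356 / 0.032² = 622.597.
⌈622.597⌉ = 623.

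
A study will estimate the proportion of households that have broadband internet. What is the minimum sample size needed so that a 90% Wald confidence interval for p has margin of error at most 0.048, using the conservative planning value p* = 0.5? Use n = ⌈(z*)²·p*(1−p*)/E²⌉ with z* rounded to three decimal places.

z* = 1.645 at the 90% level.
p*(1−p*) = 0.50·0.50 = 0.2500.
(z*)²·p*(1−p*)/E² = 2.706025·0.2500/0.002304 = 293.623.
⌈293.623⌉ = 294.

n = 294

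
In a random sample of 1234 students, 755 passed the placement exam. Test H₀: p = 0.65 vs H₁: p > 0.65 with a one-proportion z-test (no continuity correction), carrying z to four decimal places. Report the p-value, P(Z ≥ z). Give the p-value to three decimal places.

The sample proportion is 755/1234 = 0.61183.
Null standard error: √(0.65·0.35/1234) = √0.000184360 = 0.013578.
Test statistic (full precision, shown to 4 dp): z = (755/1234 − 0.65)/SE₀ ≈ -2.8111.
p-value = P(Z ≥ z) with z = -2.8111 → 0.998.

p-value = 0.998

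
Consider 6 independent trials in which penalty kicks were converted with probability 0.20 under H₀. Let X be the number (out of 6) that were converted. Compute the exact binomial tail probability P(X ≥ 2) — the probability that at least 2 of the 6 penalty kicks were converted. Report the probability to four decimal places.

P = 0.3446

X ~ Binomial(n=6, p=0.20).
P(X ≥ 2) = Σ_{j=2}^{6} C(6,j)·0.20^j·0.80^{6−j}.
= 0.245760 + 0.081920 + 0.015360 + 0.001536 + 0.000064 = 0.3446.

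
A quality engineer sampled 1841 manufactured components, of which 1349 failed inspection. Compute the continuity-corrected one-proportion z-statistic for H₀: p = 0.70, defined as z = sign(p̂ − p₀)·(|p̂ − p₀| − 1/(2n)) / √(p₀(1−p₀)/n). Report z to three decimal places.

The sample proportion is 1349/1841 = 0.73275. p̂ − p₀ = 0.032754.
1/(2n) = 0.000272.
Corrected numerator: |0.032754| − 0.000272 = 0.032482.
Under H₀, SE = √(p₀(1−p₀)/n) = √(0.70·0.30/1841) = √0.000114068 = 0.010680.
z = +0.032482/0.010680 = 3.041.

z = 3.041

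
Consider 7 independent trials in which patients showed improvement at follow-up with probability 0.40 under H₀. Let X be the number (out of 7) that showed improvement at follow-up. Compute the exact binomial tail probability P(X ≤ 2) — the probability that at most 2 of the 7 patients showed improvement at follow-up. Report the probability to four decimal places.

P = 0.4199

X is binomial with n = 7 and p = 0.40.
P(X ≤ 2) = C(7,0)·0.40^0·0.60^7 + C(7,1)·0.40^1·0.60^6 + C(7,2)·0.40^2·0.60^5.
= 0.027994 + 0.130637 + 0.261274 = 0.4199.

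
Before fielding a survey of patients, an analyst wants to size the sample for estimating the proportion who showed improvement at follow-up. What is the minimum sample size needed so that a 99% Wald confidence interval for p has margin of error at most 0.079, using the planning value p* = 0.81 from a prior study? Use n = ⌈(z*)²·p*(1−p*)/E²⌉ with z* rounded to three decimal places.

n = 164

z* = 2.576 at the 99% level.
p*(1−p*) = 0.1539.
(z*)²·p*(1−p*)/E² = 6.635776·0.1539/0.006241 = 163.635.
Rounding up, n = 164.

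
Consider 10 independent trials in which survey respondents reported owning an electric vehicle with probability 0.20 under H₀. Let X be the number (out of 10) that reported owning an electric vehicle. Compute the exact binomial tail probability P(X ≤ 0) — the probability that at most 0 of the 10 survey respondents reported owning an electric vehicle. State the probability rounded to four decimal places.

P = 0.1074

X is binomial with n = 10 and p = 0.20.
P(X ≤ 0) = C(10,0)·0.20^0·0.80^10.
= 0.107374 = 0.1074.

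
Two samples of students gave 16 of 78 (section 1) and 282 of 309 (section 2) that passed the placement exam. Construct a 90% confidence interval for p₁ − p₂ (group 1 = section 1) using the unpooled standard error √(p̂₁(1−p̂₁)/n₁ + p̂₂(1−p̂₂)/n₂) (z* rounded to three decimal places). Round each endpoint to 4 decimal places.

(-0.7872, -0.6278)

p̂₁ = 16/78 = 0.20513, p̂₂ = 282/309 = 0.91262; p̂₁ − p̂₂ = -0.70749.
SE = √(0.002090393 + 0.000258070) = √0.002348463 = 0.048461.
For 90% confidence, z* = 1.645. Margin = 1.645·0.048461 = 0.07972.
CI: -0.70749 ± 0.07972 = (-0.7872, -0.6278).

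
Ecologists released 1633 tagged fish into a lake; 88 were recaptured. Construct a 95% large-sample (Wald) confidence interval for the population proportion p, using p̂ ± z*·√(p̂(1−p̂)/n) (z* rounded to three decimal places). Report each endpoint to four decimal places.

p̂ = 88/1633 = 0.05389.
Standard error of p̂: √(0.050985/1633) = √0.000031221 = 0.005588.
z* = 1.960 at the 95% level.
Margin of error: 1.960 × 0.005588 = 0.01095.
So the interval runs from 0.0429 to 0.0648.

(0.0429, 0.0648)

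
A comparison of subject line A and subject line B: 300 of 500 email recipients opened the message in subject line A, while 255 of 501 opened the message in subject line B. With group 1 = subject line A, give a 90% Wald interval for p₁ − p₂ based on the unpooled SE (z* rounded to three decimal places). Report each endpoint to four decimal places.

p̂₁ = 0.60000, p̂₂ = 0.50898, so the observed difference is 0.09102.
Unpooled SE = √(p̂₁(1−p̂₁)/n₁ + p̂₂(1−p̂₂)/n₂) = √(0.000480000 + 0.000498841) = 0.031286.
For 90% confidence, z* = 1.645. Margin of error = 0.05147.
Interval: 0.09102 ± 0.05147 → (0.0396, 0.1425).

(0.0396, 0.1425)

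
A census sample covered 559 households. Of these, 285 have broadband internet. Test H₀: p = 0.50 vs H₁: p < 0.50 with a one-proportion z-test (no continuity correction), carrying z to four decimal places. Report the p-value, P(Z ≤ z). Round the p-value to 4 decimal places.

With x = 285 successes in n = 559, p̂ = 0.50984.
SE₀ = √(0.50·0.50/559) = 0.021148.
z = (p̂ − p₀)/SE = (285/559 − 0.50)/0.021148 ≈ 0.4653.
p-value = P(Z ≤ z) with z = 0.4653 → 0.6791.

p-value = 0.6791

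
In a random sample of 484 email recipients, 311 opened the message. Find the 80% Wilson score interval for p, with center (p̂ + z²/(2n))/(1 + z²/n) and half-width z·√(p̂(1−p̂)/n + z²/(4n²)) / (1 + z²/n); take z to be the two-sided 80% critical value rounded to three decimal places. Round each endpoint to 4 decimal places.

p̂ = 311/484 = 0.64256; z = 1.282, so z² = 1.643524.
Denominator 1 + z²/n = 1 + 1.643524/484 = 1.003396.
Center = (0.64256 + 0.001698)/1.003396 = 0.64208.
Radicand: p̂(1−p̂)/n + z²/(4n²) = 0.000474537 + 0.000001754 = 0.000476291.
Half-width = z·√(radicand)/denom = 1.282·0.021824/1.003396 = 0.02788.
So the interval runs from 0.6142 to 0.6700.

(0.6142, 0.6700)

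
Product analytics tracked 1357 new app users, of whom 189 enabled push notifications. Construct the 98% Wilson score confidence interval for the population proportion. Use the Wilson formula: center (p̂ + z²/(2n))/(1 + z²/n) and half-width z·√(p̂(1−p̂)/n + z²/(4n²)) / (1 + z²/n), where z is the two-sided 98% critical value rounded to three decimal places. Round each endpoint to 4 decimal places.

Here p̂ = 189/1357 = 0.13928 and z = 2.326 (z² = 5.410276).
1 + z²/n = 1.003987.
Center = (0.13928 + 0.001993)/1.003987 = 0.14071.
Radicand: p̂(1−p̂)/n + z²/(4n²) = 0.000088342 + 0.000000735 = 0.000089077.
Half-width = z·√(radicand)/denom = 2.326·0.009438/1.003987 = 0.02187.
So the interval runs from 0.1188 to 0.1626.

(0.1188, 0.1626)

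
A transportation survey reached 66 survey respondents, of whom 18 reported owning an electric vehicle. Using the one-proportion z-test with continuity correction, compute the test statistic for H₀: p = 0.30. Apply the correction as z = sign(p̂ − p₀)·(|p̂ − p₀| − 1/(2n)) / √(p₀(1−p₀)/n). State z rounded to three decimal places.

p̂ = 18/66 = 0.27273. p̂ − p₀ = -0.027273.
Continuity correction 1/(2n) = 1/132 = 0.007576.
Corrected numerator: |-0.027273| − 0.007576 = 0.019697.
Null standard error: √(0.30·0.70/66) = √0.003181818 = 0.056408.
z = (−)0.019697/0.056408 = -0.349.

z = -0.349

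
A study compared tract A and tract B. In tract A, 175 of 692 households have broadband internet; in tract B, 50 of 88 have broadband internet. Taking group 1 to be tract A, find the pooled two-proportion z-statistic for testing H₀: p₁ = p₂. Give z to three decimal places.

z = -6.149

Sample proportions: p̂₁ = 175/692 = 0.25289 and p̂₂ = 50/88 = 0.56818.
Pooled p̂ = (175+50)/(692+88) = 225/780 = 0.28846.
SE = √[p̂(1−p̂)(1/n₁+1/n₂)] = √[0.28846·0.71154·(1/692+1/88)] ≈ 0.051274.
z = -0.31529/0.051274 = -6.149.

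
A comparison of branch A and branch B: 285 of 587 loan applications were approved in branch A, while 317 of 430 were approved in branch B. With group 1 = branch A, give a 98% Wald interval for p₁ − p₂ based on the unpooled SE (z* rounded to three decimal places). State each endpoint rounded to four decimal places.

(-0.3205, -0.1828)

p̂₁ = 0.48552, p̂₂ = 0.73721, so the observed difference is -0.25169.
SE = √(0.000425537 + 0.000450539) = √0.000876076 = 0.029599.
The 98% critical value is z* = 2.326. Margin = 2.326·0.029599 = 0.06885.
CI: -0.25169 ± 0.06885 = (-0.3205, -0.1828).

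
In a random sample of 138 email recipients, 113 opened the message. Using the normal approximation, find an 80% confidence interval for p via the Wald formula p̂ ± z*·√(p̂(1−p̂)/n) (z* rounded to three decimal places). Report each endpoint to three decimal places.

(0.777, 0.861)

With x = 113 successes in n = 138, p̂ = 0.81884.
SE(p̂) = √(0.81884·0.18116/138) = 0.032786.
z* = 1.282 at the 80% level.
Margin of error: 1.282 × 0.032786 = 0.04203.
So the interval runs from 0.777 to 0.861.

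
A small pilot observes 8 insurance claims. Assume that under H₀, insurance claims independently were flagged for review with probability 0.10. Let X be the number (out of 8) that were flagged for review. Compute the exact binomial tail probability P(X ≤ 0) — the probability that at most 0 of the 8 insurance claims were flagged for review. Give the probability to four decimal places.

X is binomial with n = 8 and p = 0.10.
P(X ≤ 0) = C(8,0)·0.10^0·0.90^8.
= 0.430467 = 0.4305.

P = 0.4305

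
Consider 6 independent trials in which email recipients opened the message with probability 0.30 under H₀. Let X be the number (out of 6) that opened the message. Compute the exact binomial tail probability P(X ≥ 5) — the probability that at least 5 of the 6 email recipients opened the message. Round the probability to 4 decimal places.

P = 0.0109

X is binomial with n = 6 and p = 0.30.
P(X ≥ 5) = C(6,5)·0.30^5·0.70^1 + C(6,6)·0.30^6·0.70^0.
= 0.010206 + 0.000729 = 0.0109.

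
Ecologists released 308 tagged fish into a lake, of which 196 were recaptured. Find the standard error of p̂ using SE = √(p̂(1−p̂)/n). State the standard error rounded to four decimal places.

Sample proportion p̂ = 196/308 = 0.63636.
p̂(1−p̂) = 0.63636·0.36364 = 0.231406.
SE = √(0.231406/308) = 0.0274.

SE = 0.0274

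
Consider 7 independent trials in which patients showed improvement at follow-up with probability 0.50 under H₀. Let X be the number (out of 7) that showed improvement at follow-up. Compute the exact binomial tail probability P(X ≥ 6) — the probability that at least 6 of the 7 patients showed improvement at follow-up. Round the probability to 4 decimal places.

P = 0.0625

X is binomial with n = 7 and p = 0.50.
P(X ≥ 6) = C(7,6)·0.50^6·0.50^1 + C(7,7)·0.50^7·0.50^0.
= 0.054688 + 0.007812 = 0.0625.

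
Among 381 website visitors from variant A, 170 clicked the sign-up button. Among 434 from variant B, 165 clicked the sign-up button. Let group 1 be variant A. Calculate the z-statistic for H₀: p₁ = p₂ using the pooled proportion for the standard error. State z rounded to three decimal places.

z = 1.911

p̂₁ = 170/381 = 0.44619, p̂₂ = 165/434 = 0.38018.
Pooled p̂ = (170+165)/(381+434) = 335/815 = 0.41104.
Pooled SE = √[0.2420866·0.00492882] ≈ 0.034543.
z = (p̂₁ − p̂₂)/SE = (0.44619 − 0.38018)/0.034543 = 0.06601/0.034543 = 1.911.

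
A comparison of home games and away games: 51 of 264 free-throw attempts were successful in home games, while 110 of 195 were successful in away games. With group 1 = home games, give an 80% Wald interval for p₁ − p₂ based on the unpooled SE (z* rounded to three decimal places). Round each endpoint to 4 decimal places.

p̂₁ = 51/264 = 0.19318, p̂₂ = 110/195 = 0.56410; p̂₁ − p̂₂ = -0.37092.
SE = √(0.000590389 + 0.001260979) = √0.001851368 = 0.043028.
z* = 1.282 at the 80% level. Margin of error = 0.05516.
Interval: -0.37092 ± 0.05516 → (-0.4261, -0.3158).

(-0.4261, -0.3158)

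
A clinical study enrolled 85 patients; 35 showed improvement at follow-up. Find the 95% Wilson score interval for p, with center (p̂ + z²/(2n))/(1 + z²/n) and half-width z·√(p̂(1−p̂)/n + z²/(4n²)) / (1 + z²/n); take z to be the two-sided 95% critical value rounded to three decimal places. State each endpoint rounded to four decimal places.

p̂ = 35/85 = 0.41176; z = 1.960, so z² = 3.841600.
1 + z²/n = 1.045195.
Adjusted center: (0.41176 + z²/(2n))/1.045195 = 0.41558.
Radicand: p̂(1−p̂)/n + z²/(4n²) = 0.002849583 + 0.000132927 = 0.002982510.
Half-width = z·√(radicand)/denom = 1.960·0.054612/1.045195 = 0.10241.
Interval: 0.41558 ± 0.10241 → (0.3132, 0.5180).

(0.3132, 0.5180)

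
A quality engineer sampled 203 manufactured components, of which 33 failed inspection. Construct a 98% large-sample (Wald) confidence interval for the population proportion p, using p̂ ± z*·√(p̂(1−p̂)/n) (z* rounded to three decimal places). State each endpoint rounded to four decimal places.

(0.1023, 0.2228)

With x = 33 successes in n = 203, p̂ = 0.16256.
SE = √(p̂(1−p̂)/n) = √(0.136135/203) = 0.025896.
The 98% critical value is z* = 2.326.
Margin of error: 2.326 × 0.025896 = 0.06023.
So the interval runs from 0.1023 to 0.2228.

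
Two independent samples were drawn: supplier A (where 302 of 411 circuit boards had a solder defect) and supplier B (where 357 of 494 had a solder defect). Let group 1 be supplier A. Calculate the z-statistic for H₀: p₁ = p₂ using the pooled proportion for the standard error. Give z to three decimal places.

p̂₁ = 302/411 = 0.73479, p̂₂ = 357/494 = 0.72267.
Pooled p̂ = (302+357)/(411+494) = 659/905 = 0.72818.
SE = √[p̂(1−p̂)(1/n₁+1/n₂)] = √[0.72818·0.27182·(1/411+1/494)] ≈ 0.029703.
z = 0.01212/0.029703 = 0.408.

z = 0.408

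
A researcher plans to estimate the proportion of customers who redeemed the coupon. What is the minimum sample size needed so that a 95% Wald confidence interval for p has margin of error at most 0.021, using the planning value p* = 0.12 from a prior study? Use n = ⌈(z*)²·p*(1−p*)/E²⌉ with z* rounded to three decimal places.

For 95% confidence, z* = 1.960.
p*(1−p*) = 0.12·0.88 = 0.1056.
(z*)²·p*(1−p*)/E² = 3.841600·0.1056/0.000441 = 919.893.
⌈919.893⌉ = 920.

n = 920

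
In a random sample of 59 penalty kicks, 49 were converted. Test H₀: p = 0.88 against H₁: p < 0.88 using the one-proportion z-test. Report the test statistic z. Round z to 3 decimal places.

z = -1.170

With x = 49 successes in n = 59, p̂ = 0.83051.
SE₀ = √(0.88·0.12/59) = 0.042306.
Test statistic: z = -0.04949/0.042306 = -1.170.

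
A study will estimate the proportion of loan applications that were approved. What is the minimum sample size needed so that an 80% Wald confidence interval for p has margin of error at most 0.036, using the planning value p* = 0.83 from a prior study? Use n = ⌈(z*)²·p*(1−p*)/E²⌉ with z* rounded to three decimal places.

The 80% critical value is z* = 1.282.
p*(1−p*) = 0.1411.
Required n before rounding: 1.643524 × 0.1411 / 0.036² = 178.936.
⌈178.936⌉ = 179.

n = 179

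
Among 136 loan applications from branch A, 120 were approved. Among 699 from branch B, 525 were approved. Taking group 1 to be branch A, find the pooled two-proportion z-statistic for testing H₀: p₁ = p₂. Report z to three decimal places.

z = 3.341

Sample proportions: p̂₁ = 120/136 = 0.88235 and p̂₂ = 525/699 = 0.75107.
Pooled p̂ = (120+525)/(136+699) = 645/835 = 0.77246.
Pooled SE = √[0.1757682·0.00878356] ≈ 0.039292.
z = 0.13128/0.039292 = 3.341.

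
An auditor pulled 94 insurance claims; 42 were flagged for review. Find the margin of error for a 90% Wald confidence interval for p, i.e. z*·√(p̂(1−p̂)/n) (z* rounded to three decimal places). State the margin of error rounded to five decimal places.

ME = 0.08435

p̂ = 42/94 = 0.44681.
SE(p̂) = √(0.44681·0.55319/94) = 0.051278.
For 90% confidence, z* = 1.645.
ME = 1.645·0.051278 = 0.08435.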